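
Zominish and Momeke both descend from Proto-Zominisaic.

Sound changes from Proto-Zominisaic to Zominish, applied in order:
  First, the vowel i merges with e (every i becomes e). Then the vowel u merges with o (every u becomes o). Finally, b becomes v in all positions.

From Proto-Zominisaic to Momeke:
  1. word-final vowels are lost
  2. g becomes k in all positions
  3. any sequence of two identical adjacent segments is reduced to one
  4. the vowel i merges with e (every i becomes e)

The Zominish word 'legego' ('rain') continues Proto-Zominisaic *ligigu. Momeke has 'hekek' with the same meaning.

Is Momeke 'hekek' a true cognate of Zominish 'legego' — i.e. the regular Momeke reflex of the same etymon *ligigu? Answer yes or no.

no

Derive the expected Momeke reflex of *ligigu:
Momeke: *ligigu > ligig > likik > lekek  (by apocope, unconditioned shift, vowel merger)
The regular Momeke reflex would be 'lekek', but the attested form is 'hekek'. The correspondence is irregular, so they are not cognates (the Momeke form has a different source).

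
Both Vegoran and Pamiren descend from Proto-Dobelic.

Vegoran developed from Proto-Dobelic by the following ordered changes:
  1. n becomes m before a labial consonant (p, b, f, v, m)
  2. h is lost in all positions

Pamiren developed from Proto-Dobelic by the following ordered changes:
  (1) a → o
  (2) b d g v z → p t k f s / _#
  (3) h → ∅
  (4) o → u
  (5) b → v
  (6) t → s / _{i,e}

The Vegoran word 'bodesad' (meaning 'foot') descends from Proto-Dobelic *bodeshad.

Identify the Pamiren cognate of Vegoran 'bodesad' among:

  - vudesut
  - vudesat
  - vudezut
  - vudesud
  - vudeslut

vudesut

Pamiren: start from *bodeshad.
  rule 1 (vowel merger): bodeshad → bodeshod
  rule 2 (final devoicing): bodeshod → bodeshot
  rule 3 (h-loss): bodeshot → bodesot
  rule 4 (vowel merger): bodesot → budesut
  rule 5 (unconditioned shift): budesut → vudesut
  rule 6: no change — vudesut
  ⇒ Pamiren vudesut
Only 'vudesut' matches the regular Pamiren development of *bodeshad.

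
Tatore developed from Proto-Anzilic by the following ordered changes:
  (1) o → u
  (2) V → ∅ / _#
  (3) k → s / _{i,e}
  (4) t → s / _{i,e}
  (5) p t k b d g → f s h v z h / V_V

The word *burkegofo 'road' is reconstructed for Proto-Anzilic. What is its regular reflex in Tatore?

Tatore: *burkegofo > burkegufu > burkeguf > burseguf > bursehuf  (by vowel merger, apocope, palatalisation, intervocalic lenition)

bursehuf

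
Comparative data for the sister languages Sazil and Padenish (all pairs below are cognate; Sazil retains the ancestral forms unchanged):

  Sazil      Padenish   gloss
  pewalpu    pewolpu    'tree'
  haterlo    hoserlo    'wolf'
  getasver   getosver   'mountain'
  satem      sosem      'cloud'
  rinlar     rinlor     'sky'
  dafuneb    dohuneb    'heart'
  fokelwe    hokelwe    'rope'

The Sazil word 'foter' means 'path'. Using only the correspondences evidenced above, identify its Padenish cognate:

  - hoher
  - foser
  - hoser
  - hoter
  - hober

fokelwe ~ hokelwe — Sazil f corresponds to Padenish h word-initially before a back vowel.
haterlo ~ hoserlo, satem ~ sosem — Sazil t corresponds to Padenish s between vowels (before a front vowel).
Applying these to Sazil 'foter':
  foter → hoter   (f→h word-initially before a back vowel)
  hoter → hoser   (t→s between vowels (before a front vowel))
So the Padenish cognate is 'hoser'.

hoser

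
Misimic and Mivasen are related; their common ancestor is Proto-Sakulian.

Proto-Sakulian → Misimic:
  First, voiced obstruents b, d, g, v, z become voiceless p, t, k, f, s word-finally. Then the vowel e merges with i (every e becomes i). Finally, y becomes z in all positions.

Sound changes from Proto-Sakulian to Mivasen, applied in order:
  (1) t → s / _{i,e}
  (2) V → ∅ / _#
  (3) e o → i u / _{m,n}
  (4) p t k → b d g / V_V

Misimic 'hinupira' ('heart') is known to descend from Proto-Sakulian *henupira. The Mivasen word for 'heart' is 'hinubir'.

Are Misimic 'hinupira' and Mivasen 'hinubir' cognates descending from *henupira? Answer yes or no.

yes

Derive the expected Mivasen reflex of *henupira:
Mivasen: *henupira > henupir > hinupir > hinubir  (by apocope, pre-nasal raising, intervocalic voicing)
Mivasen 'hinubir' matches the regular reflex exactly, so the pair is cognate.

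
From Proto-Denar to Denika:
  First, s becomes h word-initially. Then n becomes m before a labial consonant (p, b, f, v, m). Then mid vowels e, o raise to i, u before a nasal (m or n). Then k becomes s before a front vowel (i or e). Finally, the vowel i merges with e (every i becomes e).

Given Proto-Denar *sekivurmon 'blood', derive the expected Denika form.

hesevurmun

Denika: start from *sekivurmon.
  rule 1 (debuccalisation): sekivurmon → hekivurmon
  rule 2: no change — hekivurmon
  rule 3 (pre-nasal raising): hekivurmon → hekivurmun
  rule 4 (palatalisation): hekivurmun → hesivurmun
  rule 5 (vowel merger): hesivurmun → hesevurmun
  ⇒ Denika hesevurmun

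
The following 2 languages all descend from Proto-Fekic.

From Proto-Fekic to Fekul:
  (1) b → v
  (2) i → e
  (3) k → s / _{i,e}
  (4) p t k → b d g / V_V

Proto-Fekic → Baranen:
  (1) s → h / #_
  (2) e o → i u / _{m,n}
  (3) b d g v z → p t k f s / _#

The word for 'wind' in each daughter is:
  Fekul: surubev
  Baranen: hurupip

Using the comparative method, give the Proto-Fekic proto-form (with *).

*surupib

Position 5: Fekul has b, Baranen has p. In Fekul, b can only continue *p, so the proto-segment is *p.
Position 7: Fekul has v, Baranen has p. Taking the neighbouring segments as reconstructed: Fekul v could go back to *b or *v; Baranen p could go back to *p or *b — the one source consistent with every daughter is *b.
Continuing position by position gives *surupib; check it forward:
Fekul: *surupib > surupiv > surupev > surubev  (by unconditioned shift, vowel merger, intervocalic voicing)
Baranen: *surupib > hurupib > hurupip  (by debuccalisation, final devoicing)
*surupib is the unique common source.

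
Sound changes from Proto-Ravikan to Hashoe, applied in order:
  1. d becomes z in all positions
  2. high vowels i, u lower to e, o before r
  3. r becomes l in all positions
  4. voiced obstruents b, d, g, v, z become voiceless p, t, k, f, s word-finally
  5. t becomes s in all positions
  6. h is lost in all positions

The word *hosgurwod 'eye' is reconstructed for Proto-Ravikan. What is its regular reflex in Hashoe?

osgolwos

Hashoe: *hosgurwod > hosgurwoz > hosgorwoz > hosgolwoz > hosgolwos > osgolwos  (by unconditioned shift, pre-rhotic lowering, unconditioned shift, final devoicing, h-loss)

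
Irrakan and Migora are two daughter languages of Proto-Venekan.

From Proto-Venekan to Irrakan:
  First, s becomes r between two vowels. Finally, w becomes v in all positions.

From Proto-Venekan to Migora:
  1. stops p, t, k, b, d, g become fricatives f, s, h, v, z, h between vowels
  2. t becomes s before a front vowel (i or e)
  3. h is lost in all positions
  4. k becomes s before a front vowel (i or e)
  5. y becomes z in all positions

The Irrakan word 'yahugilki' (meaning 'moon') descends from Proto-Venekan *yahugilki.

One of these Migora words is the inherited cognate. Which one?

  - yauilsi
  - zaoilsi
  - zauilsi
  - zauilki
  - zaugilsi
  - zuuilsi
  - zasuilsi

Migora: *yahugilki > yahuhilki > yauilki > yauilsi > zauilsi  (by intervocalic lenition, h-loss, palatalisation, unconditioned shift)
Only 'zauilsi' matches the regular Migora development of *yahugilki.

zauilsi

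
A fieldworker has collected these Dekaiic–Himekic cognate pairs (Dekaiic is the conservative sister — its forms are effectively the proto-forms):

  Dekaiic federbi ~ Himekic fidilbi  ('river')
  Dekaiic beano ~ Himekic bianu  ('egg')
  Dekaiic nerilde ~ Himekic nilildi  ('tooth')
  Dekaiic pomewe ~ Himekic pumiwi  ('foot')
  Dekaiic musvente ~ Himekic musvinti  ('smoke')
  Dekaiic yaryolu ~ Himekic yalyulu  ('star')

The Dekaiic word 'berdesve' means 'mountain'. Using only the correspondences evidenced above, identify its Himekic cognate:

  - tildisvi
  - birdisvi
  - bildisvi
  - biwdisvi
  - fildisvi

bildisvi

federbi ~ fidilbi, nerilde ~ nilildi — Dekaiic e corresponds to Himekic i after a consonant, before r.
yaryolu ~ yalyulu — Dekaiic r corresponds to Himekic l after a vowel, before a consonant other than r, m, n, p, b, f, v.
federbi ~ fidilbi, pomewe ~ pumiwi — Dekaiic e corresponds to Himekic i after a consonant, before a consonant other than r, m, n, p, b, f, v.
nerilde ~ nilildi, pomewe ~ pumiwi — Dekaiic e corresponds to Himekic i word-finally.
Applying these to Dekaiic 'berdesve':
  berdesve → birdesve   (e→i after a consonant, before r)
  birdesve → bildesve   (r→l after a vowel, before a consonant other than r, m, n, p, b, f, v)
  bildesve → bildisve   (e→i after a consonant, before a consonant other than r, m, n, p, b, f, v)
  bildisve → bildisvi   (e→i word-finally)
So the Himekic cognate is 'bildisvi'.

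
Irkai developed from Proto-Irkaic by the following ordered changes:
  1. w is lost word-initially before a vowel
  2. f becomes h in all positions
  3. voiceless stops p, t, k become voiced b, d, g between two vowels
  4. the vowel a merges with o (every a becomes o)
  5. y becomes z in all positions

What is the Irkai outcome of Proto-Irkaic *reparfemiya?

reborhemizo

Irkai: *reparfemiya
  reparfemiya (rule 1 does not apply)
  reparfemiya → reparhemiya   [unconditioned shift]
  reparhemiya → rebarhemiya   [intervocalic voicing]
  rebarhemiya → reborhemiyo   [vowel merger]
  reborhemiyo → reborhemizo   [unconditioned shift]
  giving Irkai reborhemizo.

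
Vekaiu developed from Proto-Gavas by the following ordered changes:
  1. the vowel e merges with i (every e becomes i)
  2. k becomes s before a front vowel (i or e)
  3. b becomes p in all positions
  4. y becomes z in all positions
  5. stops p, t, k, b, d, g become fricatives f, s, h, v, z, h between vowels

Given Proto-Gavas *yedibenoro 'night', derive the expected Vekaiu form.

zizifinoro

Vekaiu: *yedibenoro
  yedibenoro → yidibinoro   [vowel merger]
  yidibinoro (rule 2 does not apply)
  yidibinoro → yidipinoro   [unconditioned shift]
  yidipinoro → zidipinoro   [unconditioned shift]
  zidipinoro → zizifinoro   [intervocalic lenition]
  giving Vekaiu zizifinoro.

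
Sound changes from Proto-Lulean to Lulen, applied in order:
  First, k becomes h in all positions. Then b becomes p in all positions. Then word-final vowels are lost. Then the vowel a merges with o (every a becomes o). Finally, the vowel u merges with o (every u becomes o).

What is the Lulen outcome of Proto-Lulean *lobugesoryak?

lopogesoryoh

Lulen: start from *lobugesoryak.
  rule 1 (unconditioned shift): lobugesoryak → lobugesoryah
  rule 2 (unconditioned shift): lobugesoryah → lopugesoryah
  rule 3: no change — lopugesoryah
  rule 4 (vowel merger): lopugesoryah → lopugesoryoh
  rule 5 (vowel merger): lopugesoryoh → lopogesoryoh
  ⇒ Lulen lopogesoryoh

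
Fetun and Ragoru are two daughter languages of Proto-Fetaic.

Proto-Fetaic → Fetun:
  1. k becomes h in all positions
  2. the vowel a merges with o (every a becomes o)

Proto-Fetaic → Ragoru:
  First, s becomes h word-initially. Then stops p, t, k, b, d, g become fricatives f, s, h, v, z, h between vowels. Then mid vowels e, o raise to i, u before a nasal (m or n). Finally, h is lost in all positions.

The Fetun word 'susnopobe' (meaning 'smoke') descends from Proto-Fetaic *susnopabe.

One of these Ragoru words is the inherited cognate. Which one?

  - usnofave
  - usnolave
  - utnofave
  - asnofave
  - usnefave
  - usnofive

Ragoru: start from *susnopabe.
  rule 1 (debuccalisation): susnopabe → husnopabe
  rule 2 (intervocalic lenition): husnopabe → husnofave
  rule 3: no change — husnofave
  rule 4 (h-loss): husnofave → usnofave
  ⇒ Ragoru usnofave
Only 'usnofave' matches the regular Ragoru development of *susnopabe.

usnofave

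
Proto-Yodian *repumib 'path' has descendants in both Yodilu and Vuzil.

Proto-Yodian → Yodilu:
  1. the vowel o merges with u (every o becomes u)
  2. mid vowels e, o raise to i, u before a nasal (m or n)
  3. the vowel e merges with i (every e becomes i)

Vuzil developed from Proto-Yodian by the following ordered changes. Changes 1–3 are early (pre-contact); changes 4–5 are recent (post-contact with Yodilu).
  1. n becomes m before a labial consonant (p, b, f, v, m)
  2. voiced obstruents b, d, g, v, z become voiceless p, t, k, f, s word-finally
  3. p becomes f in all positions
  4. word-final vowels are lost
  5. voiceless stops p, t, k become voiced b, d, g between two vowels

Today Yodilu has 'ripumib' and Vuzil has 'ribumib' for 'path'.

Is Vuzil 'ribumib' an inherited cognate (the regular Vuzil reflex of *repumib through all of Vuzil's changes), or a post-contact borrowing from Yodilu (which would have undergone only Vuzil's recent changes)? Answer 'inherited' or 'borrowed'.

borrowed

If inherited, *repumib would pass through all of Vuzil's changes:
Vuzil: *repumib > repumip > refumif  (by final devoicing, unconditioned shift)
If borrowed from Yodilu 'ripumib' after the early changes, it would undergo only the recent ones:
  rule 4 (apocope): no change (ripumib)
  rule 5 (intervocalic voicing): ripumib → ribumib
  ⇒ as a loan: ribumib
Vuzil 'ribumib' matches the loan outcome 'ribumib', not the inherited 'refumif' — it skipped the early Vuzil changes, so it was borrowed from Yodilu.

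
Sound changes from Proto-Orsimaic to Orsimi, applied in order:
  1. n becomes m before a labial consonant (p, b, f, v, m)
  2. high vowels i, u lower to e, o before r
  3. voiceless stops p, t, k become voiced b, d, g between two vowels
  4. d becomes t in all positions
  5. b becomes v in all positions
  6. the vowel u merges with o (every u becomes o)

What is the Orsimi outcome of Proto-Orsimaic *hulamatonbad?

holamatomvat

Orsimi: start from *hulamatonbad.
  rule 1 (nasal place assimilation): hulamatonbad → hulamatombad
  rule 2: no change — hulamatombad
  rule 3 (intervocalic voicing): hulamatombad → hulamadombad
  rule 4 (unconditioned shift): hulamadombad → hulamatombat
  rule 5 (unconditioned shift): hulamatombat → hulamatomvat
  rule 6 (vowel merger): hulamatomvat → holamatomvat
  ⇒ Orsimi holamatomvat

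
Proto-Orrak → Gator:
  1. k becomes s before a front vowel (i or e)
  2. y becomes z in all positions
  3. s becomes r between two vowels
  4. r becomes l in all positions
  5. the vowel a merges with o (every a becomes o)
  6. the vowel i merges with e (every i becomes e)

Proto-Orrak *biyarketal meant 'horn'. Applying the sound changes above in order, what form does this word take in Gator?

bezolsetol

Gator: start from *biyarketal.
  rule 1 (palatalisation): biyarketal → biyarsetal
  rule 2 (unconditioned shift): biyarsetal → bizarsetal
  rule 3: no change — bizarsetal
  rule 4 (unconditioned shift): bizarsetal → bizalsetal
  rule 5 (vowel merger): bizalsetal → bizolsetol
  rule 6 (vowel merger): bizolsetol → bezolsetol
  ⇒ Gator bezolsetol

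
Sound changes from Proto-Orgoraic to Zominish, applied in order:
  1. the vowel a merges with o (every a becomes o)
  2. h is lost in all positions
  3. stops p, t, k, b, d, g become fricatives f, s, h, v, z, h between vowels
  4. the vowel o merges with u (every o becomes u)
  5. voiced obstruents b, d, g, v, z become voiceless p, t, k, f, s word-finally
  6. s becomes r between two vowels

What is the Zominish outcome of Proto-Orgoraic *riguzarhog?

Zominish: *riguzarhog > riguzorhog > riguzorog > rihuzorog > rihuzurug > rihuzuruk  (by vowel merger, h-loss, intervocalic lenition, vowel merger, final devoicing)

rihuzuruk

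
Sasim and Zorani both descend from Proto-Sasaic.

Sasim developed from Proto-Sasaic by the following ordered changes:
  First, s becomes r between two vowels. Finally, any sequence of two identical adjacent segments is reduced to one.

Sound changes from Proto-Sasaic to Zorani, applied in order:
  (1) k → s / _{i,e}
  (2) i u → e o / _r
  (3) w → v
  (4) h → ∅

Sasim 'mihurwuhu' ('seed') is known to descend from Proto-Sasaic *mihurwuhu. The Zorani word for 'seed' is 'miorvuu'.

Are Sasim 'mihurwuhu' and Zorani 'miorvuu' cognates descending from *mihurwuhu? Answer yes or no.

Derive the expected Zorani reflex of *mihurwuhu:
Zorani: start from *mihurwuhu.
  rule 1: no change — mihurwuhu
  rule 2 (pre-rhotic lowering): mihurwuhu → mihorwuhu
  rule 3 (unconditioned shift): mihorwuhu → mihorvuhu
  rule 4 (h-loss): mihorvuhu → miorvuu
  ⇒ Zorani miorvuu
Zorani 'miorvuu' matches the regular reflex exactly, so the pair is cognate.

yes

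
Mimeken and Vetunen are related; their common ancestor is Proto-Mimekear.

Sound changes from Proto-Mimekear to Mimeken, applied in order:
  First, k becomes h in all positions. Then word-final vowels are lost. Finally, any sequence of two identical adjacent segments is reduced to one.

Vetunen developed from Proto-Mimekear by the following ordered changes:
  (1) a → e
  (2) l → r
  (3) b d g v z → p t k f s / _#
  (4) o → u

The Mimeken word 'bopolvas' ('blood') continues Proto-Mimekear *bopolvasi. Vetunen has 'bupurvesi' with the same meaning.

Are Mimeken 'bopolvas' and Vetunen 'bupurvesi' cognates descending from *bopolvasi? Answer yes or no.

yes

Derive the expected Vetunen reflex of *bopolvasi:
Vetunen: *bopolvasi
  bopolvasi → bopolvesi   [vowel merger]
  bopolvesi → boporvesi   [unconditioned shift]
  boporvesi (rule 3 does not apply)
  boporvesi → bupurvesi   [vowel merger]
  giving Vetunen bupurvesi.
Vetunen 'bupurvesi' matches the regular reflex exactly, so the pair is cognate.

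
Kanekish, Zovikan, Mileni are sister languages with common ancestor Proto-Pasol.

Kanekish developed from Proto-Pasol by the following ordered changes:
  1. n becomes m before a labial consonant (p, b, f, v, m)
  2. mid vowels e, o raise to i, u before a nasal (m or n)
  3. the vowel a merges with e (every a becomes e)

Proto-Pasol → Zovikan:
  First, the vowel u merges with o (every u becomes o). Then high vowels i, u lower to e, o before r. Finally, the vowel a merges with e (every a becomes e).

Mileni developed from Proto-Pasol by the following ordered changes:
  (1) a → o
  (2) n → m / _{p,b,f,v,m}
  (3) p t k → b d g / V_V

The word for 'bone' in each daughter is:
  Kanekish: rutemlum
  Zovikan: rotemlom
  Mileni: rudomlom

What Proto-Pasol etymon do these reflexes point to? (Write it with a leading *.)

Position 3: Kanekish has t, Zovikan has t, Mileni has d. Kanekish preserves t here (none of its changes turn any other segment into t), so the proto-segment is *t.
Position 4: Kanekish has e, Zovikan has e, Mileni has o. Taking the neighbouring segments as reconstructed: Kanekish e can only go back to *a; Zovikan e could go back to *a or *e; Mileni o could go back to *a or *o — the one source consistent with every daughter is *a.
This points to *rutamlom. Verify forward in each daughter:
Kanekish: *rutamlom
  rutamlom (rule 1 does not apply)
  rutamlom → rutamlum   [pre-nasal raising]
  rutamlum → rutemlum   [vowel merger]
  giving Kanekish rutemlum.
Zovikan: *rutamlom
  rutamlom → rotamlom   [vowel merger]
  rotamlom (rule 2 does not apply)
  rotamlom → rotemlom   [vowel merger]
  giving Zovikan rotemlom.
Mileni: *rutamlom > rutomlom > rudomlom  (by vowel merger, intervocalic voicing)
Only *rutamlom yields all of Kanekish rutemlum, Zovikan rotemlom, Mileni rudomlom.

*rutamlom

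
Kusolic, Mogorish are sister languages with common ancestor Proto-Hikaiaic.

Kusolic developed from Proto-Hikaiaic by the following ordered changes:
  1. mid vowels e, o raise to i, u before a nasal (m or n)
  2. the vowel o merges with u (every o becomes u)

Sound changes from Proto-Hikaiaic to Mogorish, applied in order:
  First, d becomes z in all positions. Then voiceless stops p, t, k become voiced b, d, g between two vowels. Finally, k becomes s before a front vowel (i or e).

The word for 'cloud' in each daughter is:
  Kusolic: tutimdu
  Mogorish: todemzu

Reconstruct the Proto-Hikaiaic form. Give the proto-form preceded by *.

*totemdu

Position 2: Kusolic has u, Mogorish has o. Mogorish preserves o here (none of its changes turn any other segment into o), so the proto-segment is *o.
Position 3: Kusolic has t, Mogorish has d. Kusolic preserves t here (none of its changes turn any other segment into t), so the proto-segment is *t.
Continuing position by position gives *totemdu; check it forward:
Kusolic: *totemdu > totimdu > tutimdu  (by pre-nasal raising, vowel merger)
Mogorish: *totemdu
  totemdu → totemzu   [unconditioned shift]
  totemzu → todemzu   [intervocalic voicing]
  todemzu (rule 3 does not apply)
  giving Mogorish todemzu.
*totemdu is the unique common source.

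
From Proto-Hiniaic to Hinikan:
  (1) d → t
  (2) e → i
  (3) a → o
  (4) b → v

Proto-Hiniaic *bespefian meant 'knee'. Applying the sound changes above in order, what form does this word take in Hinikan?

vispifion

Hinikan: start from *bespefian.
  rule 1: no change — bespefian
  rule 2 (vowel merger): bespefian → bispifian
  rule 3 (vowel merger): bispifian → bispifion
  rule 4 (unconditioned shift): bispifion → vispifion
  ⇒ Hinikan vispifion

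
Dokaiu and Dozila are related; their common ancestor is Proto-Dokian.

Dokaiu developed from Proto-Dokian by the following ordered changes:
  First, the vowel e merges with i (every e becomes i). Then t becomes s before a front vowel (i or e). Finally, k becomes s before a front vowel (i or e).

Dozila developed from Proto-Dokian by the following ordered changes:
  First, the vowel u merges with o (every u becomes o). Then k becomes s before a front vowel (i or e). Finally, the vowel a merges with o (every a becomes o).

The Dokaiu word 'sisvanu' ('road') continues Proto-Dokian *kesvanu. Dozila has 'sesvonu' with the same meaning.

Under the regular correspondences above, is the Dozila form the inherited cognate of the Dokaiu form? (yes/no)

Derive the expected Dozila reflex of *kesvanu:
Dozila: *kesvanu > kesvano > sesvano > sesvono  (by vowel merger, palatalisation, vowel merger)
The regular Dozila reflex would be 'sesvono', but the attested form is 'sesvonu'. The correspondence is irregular, so they are not cognates (the Dozila form has a different source).

no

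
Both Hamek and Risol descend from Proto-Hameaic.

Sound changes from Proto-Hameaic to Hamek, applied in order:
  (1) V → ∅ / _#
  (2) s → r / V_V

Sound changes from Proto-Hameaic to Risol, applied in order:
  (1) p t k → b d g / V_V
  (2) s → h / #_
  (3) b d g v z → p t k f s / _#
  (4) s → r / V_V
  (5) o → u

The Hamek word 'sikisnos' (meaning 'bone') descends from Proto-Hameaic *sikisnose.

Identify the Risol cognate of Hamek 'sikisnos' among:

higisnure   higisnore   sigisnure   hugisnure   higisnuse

Risol: *sikisnose > sigisnose > higisnose > higisnore > higisnure  (by intervocalic voicing, debuccalisation, rhotacism, vowel merger)

higisnure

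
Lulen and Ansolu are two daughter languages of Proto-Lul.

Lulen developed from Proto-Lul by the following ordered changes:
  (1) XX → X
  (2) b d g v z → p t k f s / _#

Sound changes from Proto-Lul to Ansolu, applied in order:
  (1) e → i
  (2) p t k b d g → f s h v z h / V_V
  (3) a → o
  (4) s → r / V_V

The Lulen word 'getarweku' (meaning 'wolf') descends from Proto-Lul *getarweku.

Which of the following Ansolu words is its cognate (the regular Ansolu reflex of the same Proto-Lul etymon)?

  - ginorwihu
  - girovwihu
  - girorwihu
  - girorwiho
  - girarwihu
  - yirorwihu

girorwihu

Ansolu: *getarweku
  getarweku → gitarwiku   [vowel merger]
  gitarwiku → gisarwihu   [intervocalic lenition]
  gisarwihu → gisorwihu   [vowel merger]
  gisorwihu → girorwihu   [rhotacism]
  giving Ansolu girorwihu.
Only 'girorwihu' matches the regular Ansolu development of *getarweku.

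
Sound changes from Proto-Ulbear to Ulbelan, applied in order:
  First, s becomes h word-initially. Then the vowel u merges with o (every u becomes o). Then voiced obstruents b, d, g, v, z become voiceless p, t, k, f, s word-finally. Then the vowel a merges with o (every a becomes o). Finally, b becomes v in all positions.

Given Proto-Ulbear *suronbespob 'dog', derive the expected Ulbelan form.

Ulbelan: *suronbespob > huronbespob > horonbespob > horonbespop > horonvespop  (by debuccalisation, vowel merger, final devoicing, unconditioned shift)

horonvespop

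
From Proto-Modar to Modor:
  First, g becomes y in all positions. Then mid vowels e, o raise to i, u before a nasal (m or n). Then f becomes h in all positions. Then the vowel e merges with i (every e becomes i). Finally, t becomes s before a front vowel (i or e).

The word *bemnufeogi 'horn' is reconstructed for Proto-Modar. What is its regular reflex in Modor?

bimnuhioyi

Modor: start from *bemnufeogi.
  rule 1 (unconditioned shift): bemnufeogi → bemnufeoyi
  rule 2 (pre-nasal raising): bemnufeoyi → bimnufeoyi
  rule 3 (unconditioned shift): bimnufeoyi → bimnuheoyi
  rule 4 (vowel merger): bimnuheoyi → bimnuhioyi
  rule 5: no change — bimnuhioyi
  ⇒ Modor bimnuhioyi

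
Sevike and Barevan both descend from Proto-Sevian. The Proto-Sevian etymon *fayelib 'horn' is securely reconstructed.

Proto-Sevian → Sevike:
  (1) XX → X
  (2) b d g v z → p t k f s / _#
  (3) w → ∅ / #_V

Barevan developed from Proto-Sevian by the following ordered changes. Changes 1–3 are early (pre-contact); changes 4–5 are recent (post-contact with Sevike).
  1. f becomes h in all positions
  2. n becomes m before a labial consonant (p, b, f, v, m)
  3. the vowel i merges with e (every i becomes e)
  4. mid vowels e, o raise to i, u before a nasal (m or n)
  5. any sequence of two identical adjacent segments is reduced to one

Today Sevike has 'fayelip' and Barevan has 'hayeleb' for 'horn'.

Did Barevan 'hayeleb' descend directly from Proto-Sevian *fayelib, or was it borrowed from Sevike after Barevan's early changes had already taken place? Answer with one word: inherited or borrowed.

If inherited, *fayelib would pass through all of Barevan's changes:
Barevan: *fayelib
  fayelib → hayelib   [unconditioned shift]
  hayelib (rule 2 does not apply)
  hayelib → hayeleb   [vowel merger]
  hayeleb (rule 4 does not apply)
  hayeleb (rule 5 does not apply)
  giving Barevan hayeleb.
If borrowed from Sevike 'fayelip' after the early changes, it would undergo only the recent ones:
  rule 4 (pre-nasal raising): no change (fayelip)
  rule 5 (degemination): no change (fayelip)
  ⇒ as a loan: fayelip
Barevan 'hayeleb' matches the inherited outcome exactly, so it is an inherited cognate, not a loan.

inherited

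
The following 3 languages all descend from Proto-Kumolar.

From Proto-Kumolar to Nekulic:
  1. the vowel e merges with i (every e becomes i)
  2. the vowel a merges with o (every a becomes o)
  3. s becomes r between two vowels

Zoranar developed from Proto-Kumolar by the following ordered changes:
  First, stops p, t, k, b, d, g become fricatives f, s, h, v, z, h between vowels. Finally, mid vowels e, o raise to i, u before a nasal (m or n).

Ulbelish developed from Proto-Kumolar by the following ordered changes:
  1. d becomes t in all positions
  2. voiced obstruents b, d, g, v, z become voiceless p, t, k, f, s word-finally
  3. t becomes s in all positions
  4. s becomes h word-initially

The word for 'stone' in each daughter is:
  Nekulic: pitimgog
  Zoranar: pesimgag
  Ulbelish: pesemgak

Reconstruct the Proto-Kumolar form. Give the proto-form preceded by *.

Position 2: Nekulic has i, Zoranar has e, Ulbelish has e. Zoranar preserves e here (none of its changes turn any other segment into e), so the proto-segment is *e.
Position 7: Nekulic has o, Zoranar has a, Ulbelish has a. Zoranar preserves a here (none of its changes turn any other segment into a), so the proto-segment is *a.
Verify the candidate proto-form against each daughter:
Nekulic: *petemgag > pitimgag > pitimgog  (by vowel merger, vowel merger)
Zoranar: start from *petemgag.
  rule 1 (intervocalic lenition): petemgag → pesemgag
  rule 2 (pre-nasal raising): pesemgag → pesimgag
  ⇒ Zoranar pesimgag
Ulbelish: *petemgag
  petemgag (rule 1 does not apply)
  petemgag → petemgak   [final devoicing]
  petemgak → pesemgak   [unconditioned shift]
  pesemgak (rule 4 does not apply)
  giving Ulbelish pesemgak.
No other proto-form is consistent with every reflex, so the reconstruction is *petemgag.

*petemgag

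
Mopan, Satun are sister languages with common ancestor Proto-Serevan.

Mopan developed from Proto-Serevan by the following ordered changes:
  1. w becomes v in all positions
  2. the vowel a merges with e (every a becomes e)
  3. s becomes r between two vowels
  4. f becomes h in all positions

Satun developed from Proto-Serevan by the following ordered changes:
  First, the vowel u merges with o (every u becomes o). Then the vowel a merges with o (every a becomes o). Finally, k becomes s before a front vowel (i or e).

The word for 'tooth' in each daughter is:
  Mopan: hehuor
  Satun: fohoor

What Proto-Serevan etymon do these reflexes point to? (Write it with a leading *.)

*fahuor

Position 4: Mopan has u, Satun has o. Mopan preserves u here (none of its changes turn any other segment into u), so the proto-segment is *u.
Position 1: Mopan has h, Satun has f. Satun preserves f here (none of its changes turn any other segment into f), so the proto-segment is *f.
Position 2: Mopan has e, Satun has o. Taking the neighbouring segments as reconstructed: Mopan e could go back to *a or *e; Satun o could go back to *a or *o or *u — the one source consistent with every daughter is *a.
Verify the candidate proto-form against each daughter:
Mopan: *fahuor > fehuor > hehuor  (by vowel merger, unconditioned shift)
Satun: *fahuor > fahoor > fohoor  (by vowel merger, vowel merger)
No other proto-form is consistent with every reflex, so the reconstruction is *fahuor.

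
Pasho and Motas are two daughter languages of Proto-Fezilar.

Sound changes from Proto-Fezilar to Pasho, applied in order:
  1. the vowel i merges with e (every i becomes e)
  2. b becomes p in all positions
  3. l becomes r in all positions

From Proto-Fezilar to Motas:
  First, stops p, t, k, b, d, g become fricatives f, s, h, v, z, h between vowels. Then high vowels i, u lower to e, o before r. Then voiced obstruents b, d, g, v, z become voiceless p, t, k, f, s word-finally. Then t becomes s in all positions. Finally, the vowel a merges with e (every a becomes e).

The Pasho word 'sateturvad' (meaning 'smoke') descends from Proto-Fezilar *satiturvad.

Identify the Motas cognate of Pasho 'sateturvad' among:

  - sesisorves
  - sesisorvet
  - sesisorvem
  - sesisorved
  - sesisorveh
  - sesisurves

Motas: *satiturvad > sasisurvad > sasisorvad > sasisorvat > sasisorvas > sesisorves  (by intervocalic lenition, pre-rhotic lowering, final devoicing, unconditioned shift, vowel merger)
Among the options, 'sesisorves' alone shows every Motas change applied in order.

sesisorves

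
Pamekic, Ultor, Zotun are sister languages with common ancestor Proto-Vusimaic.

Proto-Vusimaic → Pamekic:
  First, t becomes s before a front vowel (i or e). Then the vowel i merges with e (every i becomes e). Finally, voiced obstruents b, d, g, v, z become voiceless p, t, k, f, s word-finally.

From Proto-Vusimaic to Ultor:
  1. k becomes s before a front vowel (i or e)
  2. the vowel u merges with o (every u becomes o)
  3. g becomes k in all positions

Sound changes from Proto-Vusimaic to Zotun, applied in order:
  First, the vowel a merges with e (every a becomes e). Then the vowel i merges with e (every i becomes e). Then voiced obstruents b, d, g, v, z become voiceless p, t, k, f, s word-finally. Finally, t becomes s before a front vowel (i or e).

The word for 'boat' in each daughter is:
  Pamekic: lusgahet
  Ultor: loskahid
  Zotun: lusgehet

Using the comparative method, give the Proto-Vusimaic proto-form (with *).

Position 5: Pamekic has a, Ultor has a, Zotun has e. Pamekic preserves a here (none of its changes turn any other segment into a), so the proto-segment is *a.
Position 4: Pamekic has g, Ultor has k, Zotun has g. Pamekic preserves g here (none of its changes turn any other segment into g), so the proto-segment is *g.
This points to *lusgahid. Verify forward in each daughter:
Pamekic: *lusgahid > lusgahed > lusgahet  (by vowel merger, final devoicing)
Ultor: *lusgahid > losgahid > loskahid  (by vowel merger, unconditioned shift)
Zotun: *lusgahid
  lusgahid → lusgehid   [vowel merger]
  lusgehid → lusgehed   [vowel merger]
  lusgehed → lusgehet   [final devoicing]
  lusgehet (rule 4 does not apply)
  giving Zotun lusgehet.
No other proto-form is consistent with every reflex, so the reconstruction is *lusgahid.

*lusgahid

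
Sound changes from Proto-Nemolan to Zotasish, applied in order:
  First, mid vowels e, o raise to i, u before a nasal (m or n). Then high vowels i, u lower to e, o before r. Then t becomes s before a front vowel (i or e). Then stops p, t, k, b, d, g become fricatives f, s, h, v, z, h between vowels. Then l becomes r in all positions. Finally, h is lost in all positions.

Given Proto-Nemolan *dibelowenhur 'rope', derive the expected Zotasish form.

Zotasish: *dibelowenhur > dibelowinhur > dibelowinhor > divelowinhor > diverowinhor > diverowinor  (by pre-nasal raising, pre-rhotic lowering, intervocalic lenition, unconditioned shift, h-loss)

diverowinor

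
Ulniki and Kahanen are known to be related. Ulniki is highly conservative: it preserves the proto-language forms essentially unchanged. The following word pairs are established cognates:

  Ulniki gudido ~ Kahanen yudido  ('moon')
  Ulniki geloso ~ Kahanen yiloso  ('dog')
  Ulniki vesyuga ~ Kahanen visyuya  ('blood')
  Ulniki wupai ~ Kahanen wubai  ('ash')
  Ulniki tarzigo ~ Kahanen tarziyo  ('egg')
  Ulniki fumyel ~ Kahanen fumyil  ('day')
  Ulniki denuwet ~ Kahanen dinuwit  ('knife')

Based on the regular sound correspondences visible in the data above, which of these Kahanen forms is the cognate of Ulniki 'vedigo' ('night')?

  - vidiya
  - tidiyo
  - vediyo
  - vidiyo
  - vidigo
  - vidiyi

geloso ~ yiloso, vesyuga ~ visyuya — Ulniki e corresponds to Kahanen i after a consonant, before a consonant other than r, m, n, p, b, f, v.
tarzigo ~ tarziyo — Ulniki g corresponds to Kahanen y between vowels (before a back vowel).
Applying these to Ulniki 'vedigo':
  vedigo → vidigo   (e→i after a consonant, before a consonant other than r, m, n, p, b, f, v)
  vidigo → vidiyo   (g→y between vowels (before a back vowel))
So the Kahanen cognate is 'vidiyo'.

vidiyo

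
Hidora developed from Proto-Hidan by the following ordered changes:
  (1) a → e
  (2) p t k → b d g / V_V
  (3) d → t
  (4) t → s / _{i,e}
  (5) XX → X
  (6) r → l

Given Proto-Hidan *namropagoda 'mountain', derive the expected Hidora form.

nemlobegose

Hidora: *namropagoda > nemropegode > nemrobegode > nemrobegote > nemrobegose > nemlobegose  (by vowel merger, intervocalic voicing, unconditioned shift, palatalisation, unconditioned shift)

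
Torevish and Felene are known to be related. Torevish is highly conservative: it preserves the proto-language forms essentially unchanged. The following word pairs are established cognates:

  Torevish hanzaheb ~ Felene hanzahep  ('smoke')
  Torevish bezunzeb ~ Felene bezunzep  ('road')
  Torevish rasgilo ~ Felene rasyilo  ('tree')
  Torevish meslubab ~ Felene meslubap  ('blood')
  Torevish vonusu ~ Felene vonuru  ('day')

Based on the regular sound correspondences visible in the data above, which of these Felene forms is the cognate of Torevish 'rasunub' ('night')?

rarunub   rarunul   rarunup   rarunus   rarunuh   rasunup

rarunup

vonusu ~ vonuru — Torevish s corresponds to Felene r between vowels (before a back vowel).
hanzaheb ~ hanzahep, bezunzeb ~ bezunzep — Torevish b corresponds to Felene p word-finally.
Applying these to Torevish 'rasunub':
  rasunub → rarunub   (s→r between vowels (before a back vowel))
  rarunub → rarunup   (b→p word-finally)
So the Felene cognate is 'rarunup'.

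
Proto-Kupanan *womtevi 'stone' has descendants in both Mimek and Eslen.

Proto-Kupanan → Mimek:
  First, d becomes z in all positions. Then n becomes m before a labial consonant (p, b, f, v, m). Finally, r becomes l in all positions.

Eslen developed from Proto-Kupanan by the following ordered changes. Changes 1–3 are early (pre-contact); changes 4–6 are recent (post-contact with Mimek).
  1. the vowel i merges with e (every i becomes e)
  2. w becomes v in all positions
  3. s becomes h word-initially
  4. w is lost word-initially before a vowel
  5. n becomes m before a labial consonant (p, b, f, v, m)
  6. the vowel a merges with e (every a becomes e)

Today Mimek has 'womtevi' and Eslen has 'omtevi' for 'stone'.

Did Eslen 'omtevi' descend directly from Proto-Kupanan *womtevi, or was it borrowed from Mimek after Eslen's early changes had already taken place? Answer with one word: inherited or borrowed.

If inherited, *womtevi would pass through all of Eslen's changes:
Eslen: *womtevi
  womtevi → womteve   [vowel merger]
  womteve → vomteve   [unconditioned shift]
  vomteve (rule 3 does not apply)
  vomteve (rule 4 does not apply)
  vomteve (rule 5 does not apply)
  vomteve (rule 6 does not apply)
  giving Eslen vomteve.
If borrowed from Mimek 'womtevi' after the early changes, it would undergo only the recent ones:
  rule 4 (glide loss): womtevi → omtevi
  rule 5 (nasal place assimilation): no change (omtevi)
  rule 6 (vowel merger): no change (omtevi)
  ⇒ as a loan: omtevi
Eslen 'omtevi' matches the loan outcome 'omtevi', not the inherited 'vomteve' — it skipped the early Eslen changes, so it was borrowed from Mimek.

borrowed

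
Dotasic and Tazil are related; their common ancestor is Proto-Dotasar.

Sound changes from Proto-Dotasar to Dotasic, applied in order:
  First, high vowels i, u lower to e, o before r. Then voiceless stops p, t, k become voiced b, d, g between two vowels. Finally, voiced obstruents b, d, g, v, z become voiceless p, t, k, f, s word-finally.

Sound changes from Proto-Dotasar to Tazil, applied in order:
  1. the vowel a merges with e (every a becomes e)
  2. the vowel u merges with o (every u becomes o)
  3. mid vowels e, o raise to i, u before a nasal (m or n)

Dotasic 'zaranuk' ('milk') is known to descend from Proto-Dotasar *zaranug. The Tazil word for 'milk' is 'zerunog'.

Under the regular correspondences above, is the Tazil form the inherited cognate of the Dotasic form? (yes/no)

no

Derive the expected Tazil reflex of *zaranug:
Tazil: *zaranug > zerenug > zerenog > zerinog  (by vowel merger, vowel merger, pre-nasal raising)
The regular Tazil reflex would be 'zerinog', but the attested form is 'zerunog'. The correspondence is irregular, so they are not cognates (the Tazil form has a different source).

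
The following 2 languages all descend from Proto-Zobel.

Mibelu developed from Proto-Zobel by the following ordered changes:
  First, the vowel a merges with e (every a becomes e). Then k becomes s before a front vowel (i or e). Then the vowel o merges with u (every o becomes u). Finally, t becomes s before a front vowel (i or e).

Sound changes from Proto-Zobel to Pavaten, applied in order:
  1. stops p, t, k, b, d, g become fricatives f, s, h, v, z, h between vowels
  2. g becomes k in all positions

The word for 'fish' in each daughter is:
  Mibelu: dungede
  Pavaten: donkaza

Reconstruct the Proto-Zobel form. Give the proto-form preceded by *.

*dongada

Position 2: Mibelu has u, Pavaten has o. Pavaten preserves o here (none of its changes turn any other segment into o), so the proto-segment is *o.
Position 6: Mibelu has d, Pavaten has z. Mibelu preserves d here (none of its changes turn any other segment into d), so the proto-segment is *d.
Continuing position by position gives *dongada; check it forward:
Mibelu: *dongada > dongede > dungede  (by vowel merger, vowel merger)
Pavaten: start from *dongada.
  rule 1 (intervocalic lenition): dongada → dongaza
  rule 2 (unconditioned shift): dongaza → donkaza
  ⇒ Pavaten donkaza
*dongada is the unique common source.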